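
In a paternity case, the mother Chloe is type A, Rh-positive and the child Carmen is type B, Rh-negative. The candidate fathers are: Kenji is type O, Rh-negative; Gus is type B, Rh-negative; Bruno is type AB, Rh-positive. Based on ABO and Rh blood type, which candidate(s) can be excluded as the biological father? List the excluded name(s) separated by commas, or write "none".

A candidate is excluded only if no genotype consistent with his phenotype could produce a type B, Rh-negative child with a type A, Rh-positive mother.
Kenji (type O, Rh-): no genotype consistent with that phenotype can produce a type-B Rh- child with a type-A mother.

Kenji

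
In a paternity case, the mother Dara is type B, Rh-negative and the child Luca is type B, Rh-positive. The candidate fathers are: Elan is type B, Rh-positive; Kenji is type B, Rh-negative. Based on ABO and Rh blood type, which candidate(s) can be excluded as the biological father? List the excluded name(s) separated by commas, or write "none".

A candidate is excluded only if no genotype consistent with his phenotype could produce a type B, Rh-positive child with a type B, Rh-negative mother.
Kenji (type B, Rh-): no genotype consistent with that phenotype can produce a type-B Rh+ child with a type-B mother.

Kenji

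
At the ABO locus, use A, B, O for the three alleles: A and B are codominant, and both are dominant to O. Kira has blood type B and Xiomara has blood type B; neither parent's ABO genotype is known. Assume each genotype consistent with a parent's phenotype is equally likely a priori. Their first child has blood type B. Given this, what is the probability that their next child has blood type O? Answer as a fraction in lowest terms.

Possible genotypes: Kira ∈ {BB, BO}; Xiomara ∈ {BB, BO}.
Weight each parental genotype pair by prior × P(type-B child):
  BB × BB: posterior weight 4/15; P(next child type O) = 0.
  BB × BO: posterior weight 4/15; P(next child type O) = 0.
  BO × BB: posterior weight 4/15; P(next child type O) = 0.
  BO × BO: posterior weight 1/5; P(next child type O) = 1/4.
Weighted sum = 1/20.

1/20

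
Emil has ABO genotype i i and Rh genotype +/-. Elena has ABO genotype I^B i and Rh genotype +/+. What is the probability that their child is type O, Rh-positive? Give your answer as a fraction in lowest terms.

ABO cross i i × I^B i → offspring phenotypes: 1/2 O, 1/2 B.
Rh cross +/- × +/+ → 1 Rh+.
Independent loci: P(type O, Rh-positive) = 1/2 × 1 = 1/2.

1/2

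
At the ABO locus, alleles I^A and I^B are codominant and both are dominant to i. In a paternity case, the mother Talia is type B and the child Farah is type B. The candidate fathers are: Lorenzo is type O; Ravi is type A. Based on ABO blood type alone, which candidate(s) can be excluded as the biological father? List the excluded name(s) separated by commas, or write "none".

A candidate is excluded only if no genotype consistent with his phenotype could produce a type B child with a type B mother.
Every candidate has at least one consistent genotype combination, so none can be excluded.

none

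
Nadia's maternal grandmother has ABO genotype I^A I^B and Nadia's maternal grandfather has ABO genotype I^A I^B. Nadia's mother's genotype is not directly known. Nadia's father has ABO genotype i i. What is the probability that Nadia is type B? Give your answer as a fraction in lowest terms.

1/2

Nadia's mother's ABO genotype from I^A I^B × I^A I^B: 1/4 I^A I^A, 1/2 I^A I^B, 1/4 I^B I^B.
Crossing each possibility with the father i i and summing P(type B): 1/4·0 + 1/2·1/2 + 1/4·1 = 1/2.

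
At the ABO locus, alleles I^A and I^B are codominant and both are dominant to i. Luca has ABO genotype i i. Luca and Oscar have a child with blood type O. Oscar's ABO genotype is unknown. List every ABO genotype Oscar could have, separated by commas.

I^A i, I^B i, i i

For each candidate genotype of Oscar, check whether crossing it with i i can produce every observed child phenotype.
  I^A I^A → possible child types {A} ✗
  I^A I^B → possible child types {A, B} ✗
  I^A i → possible child types {O, A} ✓
  I^B I^B → possible child types {B} ✗
  I^B i → possible child types {O, B} ✓
  i i → possible child types {O} ✓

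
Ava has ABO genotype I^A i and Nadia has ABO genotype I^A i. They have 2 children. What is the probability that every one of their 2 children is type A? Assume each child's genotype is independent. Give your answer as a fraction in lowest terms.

ABO cross I^A i × I^A i → 1/4 O, 3/4 A.
So P(type A) = 3/4 per child.
All 2 independent: (3/4)^2 = 9/16.

9/16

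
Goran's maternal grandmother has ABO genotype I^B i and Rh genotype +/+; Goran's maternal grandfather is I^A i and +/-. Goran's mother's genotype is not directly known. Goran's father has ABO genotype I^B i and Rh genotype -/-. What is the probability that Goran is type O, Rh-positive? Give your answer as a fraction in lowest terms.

3/16

Goran's mother's ABO genotype from I^B i × I^A i: 1/4 I^A I^B, 1/4 I^A i, 1/4 I^B i, 1/4 i i.
Crossing each possibility with the father I^B i and summing P(type O): 1/4·0 + 1/4·1/4 + 1/4·1/4 + 1/4·1/2 = 1/4.
Similarly for Rh via the mother's Rh distribution: P(Rh+) = 3/4.
Independent loci: 1/4 × 3/4 = 3/16.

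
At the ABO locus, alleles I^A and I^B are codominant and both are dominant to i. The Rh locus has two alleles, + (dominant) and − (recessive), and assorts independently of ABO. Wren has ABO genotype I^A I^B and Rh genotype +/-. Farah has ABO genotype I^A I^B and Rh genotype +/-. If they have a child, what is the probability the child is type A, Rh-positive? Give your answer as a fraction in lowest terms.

3/16

ABO cross I^A I^B × I^A I^B → offspring phenotypes: 1/4 A, 1/4 B, 1/2 AB.
Rh cross +/- × +/- → 3/4 Rh+, 1/4 Rh-.
Independent loci: P(type A, Rh-positive) = 1/4 × 3/4 = 3/16.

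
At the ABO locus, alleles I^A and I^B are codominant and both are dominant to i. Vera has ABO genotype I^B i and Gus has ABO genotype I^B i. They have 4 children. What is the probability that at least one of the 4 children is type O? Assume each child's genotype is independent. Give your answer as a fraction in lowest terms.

ABO cross I^B i × I^B i → 1/4 O, 3/4 B.
So P(type O) = 1/4 per child.
P(none) = (3/4)^4 = 81/256; P(at least one) = 1 − 81/256 = 175/256.

175/256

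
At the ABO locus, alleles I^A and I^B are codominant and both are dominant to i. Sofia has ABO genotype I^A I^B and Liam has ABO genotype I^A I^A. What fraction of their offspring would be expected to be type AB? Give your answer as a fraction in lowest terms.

1/2

ABO cross I^A I^B × I^A I^A → offspring phenotypes: 1/2 A, 1/2 AB.
So P(type AB) = 1/2.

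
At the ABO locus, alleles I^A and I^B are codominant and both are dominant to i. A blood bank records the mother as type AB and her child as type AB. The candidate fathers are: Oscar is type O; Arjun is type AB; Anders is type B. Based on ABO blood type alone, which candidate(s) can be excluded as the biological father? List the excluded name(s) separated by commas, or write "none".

Oscar

A candidate is excluded only if no genotype consistent with his phenotype could produce a type AB child with a type AB mother.
Oscar (type O): no genotype consistent with that phenotype can produce a type-AB child with a type-AB mother.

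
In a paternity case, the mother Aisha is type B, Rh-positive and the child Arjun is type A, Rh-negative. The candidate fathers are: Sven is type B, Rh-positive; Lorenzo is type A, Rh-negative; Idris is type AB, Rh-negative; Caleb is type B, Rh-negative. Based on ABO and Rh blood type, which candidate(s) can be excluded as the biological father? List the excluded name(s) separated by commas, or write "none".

A candidate is excluded only if no genotype consistent with his phenotype could produce a type A, Rh-negative child with a type B, Rh-positive mother.
Sven (type B, Rh+): no genotype consistent with that phenotype can produce a type-A Rh- child with a type-B mother.
Caleb (type B, Rh-): no genotype consistent with that phenotype can produce a type-A Rh- child with a type-B mother.

Sven, Caleb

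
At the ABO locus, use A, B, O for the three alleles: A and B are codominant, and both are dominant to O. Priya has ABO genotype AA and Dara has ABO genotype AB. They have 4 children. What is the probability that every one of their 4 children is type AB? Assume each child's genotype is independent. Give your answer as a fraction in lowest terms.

1/16

ABO cross AA × AB → 1/2 A, 1/2 AB.
So P(type AB) = 1/2 per child.
All 4 independent: (1/2)^4 = 1/16.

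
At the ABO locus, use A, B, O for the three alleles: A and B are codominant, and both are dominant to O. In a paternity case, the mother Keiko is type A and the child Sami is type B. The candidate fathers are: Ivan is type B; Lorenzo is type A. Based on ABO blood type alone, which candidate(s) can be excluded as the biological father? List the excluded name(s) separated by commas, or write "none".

A candidate is excluded only if no genotype consistent with his phenotype could produce a type B child with a type A mother.
Lorenzo (type A): no genotype consistent with that phenotype can produce a type-B child with a type-A mother.

Lorenzo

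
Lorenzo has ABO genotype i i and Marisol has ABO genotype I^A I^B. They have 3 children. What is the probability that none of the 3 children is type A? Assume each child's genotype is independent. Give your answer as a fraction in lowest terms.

ABO cross i i × I^A I^B → 1/2 A, 1/2 B.
So P(type A) = 1/2 per child.
P(not type A) = 1/2 for one child; (1/2)^3 = 1/8.

1/8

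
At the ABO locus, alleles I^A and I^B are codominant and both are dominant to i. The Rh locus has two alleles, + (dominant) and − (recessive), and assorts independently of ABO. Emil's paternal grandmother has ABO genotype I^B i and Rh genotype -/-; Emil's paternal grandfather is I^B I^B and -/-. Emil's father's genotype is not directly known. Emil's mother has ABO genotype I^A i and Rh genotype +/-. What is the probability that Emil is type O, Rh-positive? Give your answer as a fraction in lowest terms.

1/16

Emil's father's ABO genotype from I^B i × I^B I^B: 1/2 I^B I^B, 1/2 I^B i.
Crossing each possibility with the mother I^A i and summing P(type O): 1/2·0 + 1/2·1/4 = 1/8.
Similarly for Rh via the father's Rh distribution: P(Rh+) = 1/2.
Independent loci: 1/8 × 1/2 = 1/16.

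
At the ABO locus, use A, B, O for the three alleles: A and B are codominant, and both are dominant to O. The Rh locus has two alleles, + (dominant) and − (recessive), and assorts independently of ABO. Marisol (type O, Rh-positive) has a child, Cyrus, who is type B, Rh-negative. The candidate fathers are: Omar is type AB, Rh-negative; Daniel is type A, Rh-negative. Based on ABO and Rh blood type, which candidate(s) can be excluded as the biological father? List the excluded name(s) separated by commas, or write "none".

A candidate is excluded only if no genotype consistent with his phenotype could produce a type B, Rh-negative child with a type O, Rh-positive mother.
Daniel (type A, Rh-): no genotype consistent with that phenotype can produce a type-B Rh- child with a type-O mother.

Daniel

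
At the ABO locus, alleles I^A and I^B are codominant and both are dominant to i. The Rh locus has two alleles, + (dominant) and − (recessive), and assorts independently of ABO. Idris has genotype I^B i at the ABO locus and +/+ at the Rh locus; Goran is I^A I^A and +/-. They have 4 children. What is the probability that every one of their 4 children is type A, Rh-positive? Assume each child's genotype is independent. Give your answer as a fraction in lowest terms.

ABO cross I^B i × I^A I^A → 1/2 A, 1/2 AB.
Rh cross +/+ × +/- → 1 Rh+; so P(type A, Rh-positive) = 1/2 × 1 = 1/2 per child.
All 4 independent: (1/2)^4 = 1/16.

1/16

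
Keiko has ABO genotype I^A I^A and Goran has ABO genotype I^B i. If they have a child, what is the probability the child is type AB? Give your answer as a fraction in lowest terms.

ABO cross I^A I^A × I^B i → offspring phenotypes: 1/2 A, 1/2 AB.
So P(type AB) = 1/2.

1/2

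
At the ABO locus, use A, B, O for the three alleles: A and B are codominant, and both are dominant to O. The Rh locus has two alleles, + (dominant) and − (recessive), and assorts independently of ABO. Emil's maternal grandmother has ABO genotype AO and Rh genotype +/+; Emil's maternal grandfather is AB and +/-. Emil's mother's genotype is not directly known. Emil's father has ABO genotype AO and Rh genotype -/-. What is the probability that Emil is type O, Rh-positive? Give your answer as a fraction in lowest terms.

3/32

Emil's mother's ABO genotype from AO × AB: 1/4 AA, 1/4 AB, 1/4 AO, 1/4 BO.
Crossing each possibility with the father AO and summing P(type O): 1/4·0 + 1/4·0 + 1/4·1/4 + 1/4·1/4 = 1/8.
Similarly for Rh via the mother's Rh distribution: P(Rh+) = 3/4.
Independent loci: 1/8 × 3/4 = 3/32.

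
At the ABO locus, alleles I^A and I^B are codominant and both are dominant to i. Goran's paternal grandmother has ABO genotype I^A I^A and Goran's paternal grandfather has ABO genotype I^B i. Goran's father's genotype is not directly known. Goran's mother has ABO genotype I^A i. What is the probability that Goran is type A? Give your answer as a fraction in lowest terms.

Goran's father's ABO genotype from I^A I^A × I^B i: 1/2 I^A I^B, 1/2 I^A i.
Crossing each possibility with the mother I^A i and summing P(type A): 1/2·1/2 + 1/2·3/4 = 5/8.

5/8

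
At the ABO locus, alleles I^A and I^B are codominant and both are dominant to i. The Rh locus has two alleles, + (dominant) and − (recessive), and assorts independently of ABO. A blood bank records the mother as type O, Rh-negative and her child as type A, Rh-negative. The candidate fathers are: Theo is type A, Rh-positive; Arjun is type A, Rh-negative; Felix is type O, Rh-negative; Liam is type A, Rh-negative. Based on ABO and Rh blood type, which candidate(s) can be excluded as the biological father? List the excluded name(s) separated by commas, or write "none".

A candidate is excluded only if no genotype consistent with his phenotype could produce a type A, Rh-negative child with a type O, Rh-negative mother.
Felix (type O, Rh-): no genotype consistent with that phenotype can produce a type-A Rh- child with a type-O mother.

Felix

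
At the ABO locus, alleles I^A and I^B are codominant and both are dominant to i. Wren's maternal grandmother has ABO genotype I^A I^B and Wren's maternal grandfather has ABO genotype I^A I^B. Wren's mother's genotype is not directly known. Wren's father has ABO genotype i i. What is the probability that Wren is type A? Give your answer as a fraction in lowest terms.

1/2

Wren's mother's ABO genotype from I^A I^B × I^A I^B: 1/4 I^A I^A, 1/2 I^A I^B, 1/4 I^B I^B.
Crossing each possibility with the father i i and summing P(type A): 1/4·1 + 1/2·1/2 + 1/4·0 = 1/2.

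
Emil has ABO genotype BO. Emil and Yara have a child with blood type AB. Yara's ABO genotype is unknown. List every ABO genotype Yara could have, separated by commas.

AA, AB, AO

For each candidate genotype of Yara, check whether crossing it with BO can produce every observed child phenotype.
  AA → possible child types {A, AB} ✓
  AB → possible child types {A, B, AB} ✓
  AO → possible child types {O, A, B, AB} ✓
  BB → possible child types {B} ✗
  BO → possible child types {O, B} ✗
  OO → possible child types {O, B} ✗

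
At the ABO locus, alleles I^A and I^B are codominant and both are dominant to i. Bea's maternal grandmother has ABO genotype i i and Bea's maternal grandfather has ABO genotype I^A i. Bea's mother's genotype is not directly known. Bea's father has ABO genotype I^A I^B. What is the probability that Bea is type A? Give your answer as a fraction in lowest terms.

Bea's mother's ABO genotype from i i × I^A i: 1/2 I^A i, 1/2 i i.
Crossing each possibility with the father I^A I^B and summing P(type A): 1/2·1/2 + 1/2·1/2 = 1/2.

1/2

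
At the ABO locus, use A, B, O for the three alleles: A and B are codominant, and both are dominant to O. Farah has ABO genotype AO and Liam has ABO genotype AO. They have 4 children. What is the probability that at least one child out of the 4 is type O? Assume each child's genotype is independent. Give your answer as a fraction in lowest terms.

ABO cross AO × AO → 1/4 O, 3/4 A.
So P(type O) = 1/4 per child.
P(none) = (3/4)^4 = 81/256; P(at least one) = 1 − 81/256 = 175/256.

175/256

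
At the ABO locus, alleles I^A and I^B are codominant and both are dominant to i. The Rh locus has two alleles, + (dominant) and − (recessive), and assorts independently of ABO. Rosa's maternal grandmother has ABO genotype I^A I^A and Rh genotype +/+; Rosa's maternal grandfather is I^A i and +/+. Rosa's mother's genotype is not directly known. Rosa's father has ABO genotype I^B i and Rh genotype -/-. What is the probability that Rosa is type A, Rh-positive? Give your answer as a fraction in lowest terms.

Rosa's mother's ABO genotype from I^A I^A × I^A i: 1/2 I^A I^A, 1/2 I^A i.
Crossing each possibility with the father I^B i and summing P(type A): 1/2·1/2 + 1/2·1/4 = 3/8.
Similarly for Rh via the mother's Rh distribution: P(Rh+) = 1.
Independent loci: 3/8 × 1 = 3/8.

3/8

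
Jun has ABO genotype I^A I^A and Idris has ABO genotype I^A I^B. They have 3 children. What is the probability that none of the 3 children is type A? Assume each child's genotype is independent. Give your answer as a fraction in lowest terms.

1/8

ABO cross I^A I^A × I^A I^B → 1/2 A, 1/2 AB.
So P(type A) = 1/2 per child.
P(not type A) = 1/2 for one child; (1/2)^3 = 1/8.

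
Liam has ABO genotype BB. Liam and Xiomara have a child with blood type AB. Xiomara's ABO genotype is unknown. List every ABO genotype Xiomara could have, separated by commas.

For each candidate genotype of Xiomara, check whether crossing it with BB can produce every observed child phenotype.
  AA → possible child types {AB} ✓
  AB → possible child types {B, AB} ✓
  AO → possible child types {B, AB} ✓
  BB → possible child types {B} ✗
  BO → possible child types {B} ✗
  OO → possible child types {B} ✗

AA, AB, AO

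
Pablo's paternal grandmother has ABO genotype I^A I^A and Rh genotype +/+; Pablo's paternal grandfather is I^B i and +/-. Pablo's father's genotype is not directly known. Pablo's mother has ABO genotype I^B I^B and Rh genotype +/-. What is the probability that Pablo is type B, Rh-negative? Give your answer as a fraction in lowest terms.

Pablo's father's ABO genotype from I^A I^A × I^B i: 1/2 I^A I^B, 1/2 I^A i.
Crossing each possibility with the mother I^B I^B and summing P(type B): 1/2·1/2 + 1/2·1/2 = 1/2.
Similarly for Rh via the father's Rh distribution: P(Rh-) = 1/8.
Independent loci: 1/2 × 1/8 = 1/16.

1/16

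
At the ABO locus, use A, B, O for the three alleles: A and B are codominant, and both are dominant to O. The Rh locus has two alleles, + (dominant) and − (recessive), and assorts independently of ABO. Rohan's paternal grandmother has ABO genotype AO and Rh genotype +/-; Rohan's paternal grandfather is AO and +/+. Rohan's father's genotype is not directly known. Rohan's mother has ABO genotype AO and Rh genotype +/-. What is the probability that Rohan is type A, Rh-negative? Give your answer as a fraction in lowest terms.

Rohan's father's ABO genotype from AO × AO: 1/4 AA, 1/2 AO, 1/4 OO.
Crossing each possibility with the mother AO and summing P(type A): 1/4·1 + 1/2·3/4 + 1/4·1/2 = 3/4.
Similarly for Rh via the father's Rh distribution: P(Rh-) = 1/8.
Independent loci: 3/4 × 1/8 = 3/32.

3/32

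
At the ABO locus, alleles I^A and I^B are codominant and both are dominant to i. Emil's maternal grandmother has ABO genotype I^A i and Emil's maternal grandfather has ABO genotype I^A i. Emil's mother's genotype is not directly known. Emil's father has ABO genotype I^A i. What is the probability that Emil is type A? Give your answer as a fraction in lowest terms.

Emil's mother's ABO genotype from I^A i × I^A i: 1/4 I^A I^A, 1/2 I^A i, 1/4 i i.
Crossing each possibility with the father I^A i and summing P(type A): 1/4·1 + 1/2·3/4 + 1/4·1/2 = 3/4.

3/4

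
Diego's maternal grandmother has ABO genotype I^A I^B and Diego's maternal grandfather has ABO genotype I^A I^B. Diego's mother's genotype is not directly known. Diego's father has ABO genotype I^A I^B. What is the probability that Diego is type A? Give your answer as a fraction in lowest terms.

1/4

Diego's mother's ABO genotype from I^A I^B × I^A I^B: 1/4 I^A I^A, 1/2 I^A I^B, 1/4 I^B I^B.
Crossing each possibility with the father I^A I^B and summing P(type A): 1/4·1/2 + 1/2·1/4 + 1/4·0 = 1/4.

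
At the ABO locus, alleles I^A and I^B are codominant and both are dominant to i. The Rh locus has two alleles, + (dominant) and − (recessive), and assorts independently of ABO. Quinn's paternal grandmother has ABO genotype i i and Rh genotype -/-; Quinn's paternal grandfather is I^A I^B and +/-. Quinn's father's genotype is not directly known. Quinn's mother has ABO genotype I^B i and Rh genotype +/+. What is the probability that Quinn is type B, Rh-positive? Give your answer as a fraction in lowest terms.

Quinn's father's ABO genotype from i i × I^A I^B: 1/2 I^A i, 1/2 I^B i.
Crossing each possibility with the mother I^B i and summing P(type B): 1/2·1/4 + 1/2·3/4 = 1/2.
Similarly for Rh via the father's Rh distribution: P(Rh+) = 1.
Independent loci: 1/2 × 1 = 1/2.

1/2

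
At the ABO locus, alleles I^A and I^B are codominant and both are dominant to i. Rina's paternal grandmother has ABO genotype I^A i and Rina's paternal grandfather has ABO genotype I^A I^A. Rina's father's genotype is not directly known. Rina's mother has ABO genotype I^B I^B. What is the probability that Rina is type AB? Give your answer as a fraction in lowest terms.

Rina's father's ABO genotype from I^A i × I^A I^A: 1/2 I^A I^A, 1/2 I^A i.
Crossing each possibility with the mother I^B I^B and summing P(type AB): 1/2·1 + 1/2·1/2 = 3/4.

3/4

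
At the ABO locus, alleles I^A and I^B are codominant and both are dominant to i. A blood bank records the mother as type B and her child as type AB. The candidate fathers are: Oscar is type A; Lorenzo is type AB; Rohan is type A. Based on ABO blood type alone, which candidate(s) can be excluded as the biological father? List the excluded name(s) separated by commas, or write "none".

none

A candidate is excluded only if no genotype consistent with his phenotype could produce a type AB child with a type B mother.
Every candidate has at least one consistent genotype combination, so none can be excluded.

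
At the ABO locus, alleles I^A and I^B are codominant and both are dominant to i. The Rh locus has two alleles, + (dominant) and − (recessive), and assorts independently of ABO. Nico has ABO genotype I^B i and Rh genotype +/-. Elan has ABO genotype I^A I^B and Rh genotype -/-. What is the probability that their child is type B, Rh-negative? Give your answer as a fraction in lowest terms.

1/4

ABO cross I^B i × I^A I^B → offspring phenotypes: 1/4 A, 1/2 B, 1/4 AB.
Rh cross +/- × -/- → 1/2 Rh+, 1/2 Rh-.
Independent loci: P(type B, Rh-negative) = 1/2 × 1/2 = 1/4.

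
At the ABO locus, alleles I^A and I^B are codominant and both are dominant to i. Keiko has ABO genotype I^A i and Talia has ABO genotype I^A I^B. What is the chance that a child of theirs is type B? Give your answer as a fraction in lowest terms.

1/4

ABO cross I^A i × I^A I^B → offspring phenotypes: 1/2 A, 1/4 B, 1/4 AB.
So P(type B) = 1/4.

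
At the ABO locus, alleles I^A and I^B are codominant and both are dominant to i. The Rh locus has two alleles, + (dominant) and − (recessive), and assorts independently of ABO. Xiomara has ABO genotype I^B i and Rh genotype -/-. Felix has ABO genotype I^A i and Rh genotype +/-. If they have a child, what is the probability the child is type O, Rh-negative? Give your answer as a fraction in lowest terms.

1/8

ABO cross I^B i × I^A i → offspring phenotypes: 1/4 O, 1/4 A, 1/4 B, 1/4 AB.
Rh cross -/- × +/- → 1/2 Rh+, 1/2 Rh-.
Independent loci: P(type O, Rh-negative) = 1/4 × 1/2 = 1/8.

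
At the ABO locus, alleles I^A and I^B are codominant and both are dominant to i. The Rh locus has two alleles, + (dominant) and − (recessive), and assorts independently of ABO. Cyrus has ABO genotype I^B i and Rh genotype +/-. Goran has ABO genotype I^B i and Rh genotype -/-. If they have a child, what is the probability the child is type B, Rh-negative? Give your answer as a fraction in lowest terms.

3/8

ABO cross I^B i × I^B i → offspring phenotypes: 1/4 O, 3/4 B.
Rh cross +/- × -/- → 1/2 Rh+, 1/2 Rh-.
Independent loci: P(type B, Rh-negative) = 3/4 × 1/2 = 3/8.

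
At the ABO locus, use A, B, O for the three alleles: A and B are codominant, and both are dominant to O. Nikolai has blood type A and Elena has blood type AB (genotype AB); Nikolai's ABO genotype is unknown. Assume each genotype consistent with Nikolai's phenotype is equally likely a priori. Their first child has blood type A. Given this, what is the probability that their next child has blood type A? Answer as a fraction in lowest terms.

1/2

Possible genotypes: Nikolai ∈ {AA, AO}; Elena ∈ {AB}.
Weight each parental genotype pair by prior × P(type-A child):
  AA × AB: posterior weight 1/2; P(next child type A) = 1/2.
  AO × AB: posterior weight 1/2; P(next child type A) = 1/2.
Weighted sum = 1/2.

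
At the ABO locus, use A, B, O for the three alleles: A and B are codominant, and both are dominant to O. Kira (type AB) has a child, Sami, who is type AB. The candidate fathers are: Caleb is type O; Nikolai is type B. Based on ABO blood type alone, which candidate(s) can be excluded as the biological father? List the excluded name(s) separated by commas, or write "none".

A candidate is excluded only if no genotype consistent with his phenotype could produce a type AB child with a type AB mother.
Caleb (type O): no genotype consistent with that phenotype can produce a type-AB child with a type-AB mother.

Caleb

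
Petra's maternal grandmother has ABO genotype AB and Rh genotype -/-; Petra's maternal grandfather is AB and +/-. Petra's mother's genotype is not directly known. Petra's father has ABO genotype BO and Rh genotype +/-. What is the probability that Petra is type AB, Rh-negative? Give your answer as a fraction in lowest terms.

Petra's mother's ABO genotype from AB × AB: 1/4 AA, 1/2 AB, 1/4 BB.
Crossing each possibility with the father BO and summing P(type AB): 1/4·1/2 + 1/2·1/4 + 1/4·0 = 1/4.
Similarly for Rh via the mother's Rh distribution: P(Rh-) = 3/8.
Independent loci: 1/4 × 3/8 = 3/32.

3/32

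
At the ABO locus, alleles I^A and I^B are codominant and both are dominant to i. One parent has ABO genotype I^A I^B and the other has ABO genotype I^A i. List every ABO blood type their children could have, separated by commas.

Gametes from I^A I^B × I^A i give offspring ABO genotypes I^A I^A, I^A I^B, I^A i, I^B i, i.e. phenotypes A, B, AB.

A, B, AB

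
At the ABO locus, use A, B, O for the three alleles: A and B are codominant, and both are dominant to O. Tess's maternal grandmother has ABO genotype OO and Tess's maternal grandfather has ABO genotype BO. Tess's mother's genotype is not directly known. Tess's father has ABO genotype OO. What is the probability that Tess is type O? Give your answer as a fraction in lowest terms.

Tess's mother's ABO genotype from OO × BO: 1/2 BO, 1/2 OO.
Crossing each possibility with the father OO and summing P(type O): 1/2·1/2 + 1/2·1 = 3/4.

3/4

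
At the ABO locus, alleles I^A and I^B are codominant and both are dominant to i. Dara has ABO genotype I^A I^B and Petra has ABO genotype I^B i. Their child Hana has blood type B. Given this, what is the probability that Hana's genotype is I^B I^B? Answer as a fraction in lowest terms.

Cross I^A I^B × I^B i → 1/4 I^A I^B, 1/4 I^A i, 1/4 I^B I^B, 1/4 I^B i.
Type-B genotypes among offspring: I^B I^B (1/4), I^B i (1/4); total 1/2.
P(I^B I^B | type B) = (1/4) / (1/2) = 1/2.

1/2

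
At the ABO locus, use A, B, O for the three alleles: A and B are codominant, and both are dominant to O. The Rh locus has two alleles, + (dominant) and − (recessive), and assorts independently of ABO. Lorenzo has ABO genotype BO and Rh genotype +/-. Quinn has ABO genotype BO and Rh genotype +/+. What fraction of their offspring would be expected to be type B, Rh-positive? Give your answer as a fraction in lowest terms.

ABO cross BO × BO → offspring phenotypes: 1/4 O, 3/4 B.
Rh cross +/- × +/+ → 1 Rh+.
Independent loci: P(type B, Rh-positive) = 3/4 × 1 = 3/4.

3/4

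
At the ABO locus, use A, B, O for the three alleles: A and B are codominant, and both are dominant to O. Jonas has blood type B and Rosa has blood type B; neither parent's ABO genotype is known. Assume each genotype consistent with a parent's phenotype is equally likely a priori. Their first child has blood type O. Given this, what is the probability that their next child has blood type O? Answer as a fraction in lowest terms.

1/4

Possible genotypes: Jonas ∈ {BB, BO}; Rosa ∈ {BB, BO}.
Weight each parental genotype pair by prior × P(type-O child):
  BO × BO: posterior weight 1; P(next child type O) = 1/4.
Weighted sum = 1/4.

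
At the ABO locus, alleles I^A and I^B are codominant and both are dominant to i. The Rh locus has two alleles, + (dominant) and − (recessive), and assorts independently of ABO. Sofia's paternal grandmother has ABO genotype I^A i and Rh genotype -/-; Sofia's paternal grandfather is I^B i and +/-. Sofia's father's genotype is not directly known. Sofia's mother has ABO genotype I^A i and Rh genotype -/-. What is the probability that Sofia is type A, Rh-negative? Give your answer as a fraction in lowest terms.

Sofia's father's ABO genotype from I^A i × I^B i: 1/4 I^A I^B, 1/4 I^A i, 1/4 I^B i, 1/4 i i.
Crossing each possibility with the mother I^A i and summing P(type A): 1/4·1/2 + 1/4·3/4 + 1/4·1/4 + 1/4·1/2 = 1/2.
Similarly for Rh via the father's Rh distribution: P(Rh-) = 3/4.
Independent loci: 1/2 × 3/4 = 3/8.

3/8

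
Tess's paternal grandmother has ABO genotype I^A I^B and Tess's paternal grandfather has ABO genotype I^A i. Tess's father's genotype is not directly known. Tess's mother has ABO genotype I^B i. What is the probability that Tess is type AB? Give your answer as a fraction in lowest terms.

Tess's father's ABO genotype from I^A I^B × I^A i: 1/4 I^A I^A, 1/4 I^A I^B, 1/4 I^A i, 1/4 I^B i.
Crossing each possibility with the mother I^B i and summing P(type AB): 1/4·1/2 + 1/4·1/4 + 1/4·1/4 + 1/4·0 = 1/4.

1/4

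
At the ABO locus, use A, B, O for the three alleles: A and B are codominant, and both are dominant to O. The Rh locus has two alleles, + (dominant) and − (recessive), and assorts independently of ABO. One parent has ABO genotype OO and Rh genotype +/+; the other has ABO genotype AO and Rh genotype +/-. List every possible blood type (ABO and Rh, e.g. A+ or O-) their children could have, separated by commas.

O+, A+

Gametes from OO × AO give offspring ABO genotypes AO, OO, i.e. phenotypes O, A.
Rh cross +/+ × +/- → phenotypes Rh+.
Combining independently: O+, A+.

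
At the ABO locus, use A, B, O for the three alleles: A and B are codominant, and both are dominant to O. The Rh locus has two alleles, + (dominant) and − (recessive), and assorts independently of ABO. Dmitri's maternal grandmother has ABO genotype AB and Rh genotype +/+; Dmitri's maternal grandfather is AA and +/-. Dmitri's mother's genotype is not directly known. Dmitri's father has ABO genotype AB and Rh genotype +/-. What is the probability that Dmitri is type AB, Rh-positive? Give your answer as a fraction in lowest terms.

7/16

Dmitri's mother's ABO genotype from AB × AA: 1/2 AA, 1/2 AB.
Crossing each possibility with the father AB and summing P(type AB): 1/2·1/2 + 1/2·1/2 = 1/2.
Similarly for Rh via the mother's Rh distribution: P(Rh+) = 7/8.
Independent loci: 1/2 × 7/8 = 7/16.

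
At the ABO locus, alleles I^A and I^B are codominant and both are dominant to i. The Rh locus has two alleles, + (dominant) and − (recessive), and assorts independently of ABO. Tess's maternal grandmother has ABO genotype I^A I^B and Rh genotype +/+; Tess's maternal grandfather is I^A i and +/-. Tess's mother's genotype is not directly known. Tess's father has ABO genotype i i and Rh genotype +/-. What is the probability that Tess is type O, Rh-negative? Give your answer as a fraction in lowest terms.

1/32

Tess's mother's ABO genotype from I^A I^B × I^A i: 1/4 I^A I^A, 1/4 I^A I^B, 1/4 I^A i, 1/4 I^B i.
Crossing each possibility with the father i i and summing P(type O): 1/4·0 + 1/4·0 + 1/4·1/2 + 1/4·1/2 = 1/4.
Similarly for Rh via the mother's Rh distribution: P(Rh-) = 1/8.
Independent loci: 1/4 × 1/8 = 1/32.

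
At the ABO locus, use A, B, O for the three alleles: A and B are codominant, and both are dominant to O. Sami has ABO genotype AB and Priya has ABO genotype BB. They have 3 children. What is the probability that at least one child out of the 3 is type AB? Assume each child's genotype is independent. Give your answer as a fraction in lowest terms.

ABO cross AB × BB → 1/2 B, 1/2 AB.
So P(type AB) = 1/2 per child.
P(none) = (1/2)^3 = 1/8; P(at least one) = 1 − 1/8 = 7/8.

7/8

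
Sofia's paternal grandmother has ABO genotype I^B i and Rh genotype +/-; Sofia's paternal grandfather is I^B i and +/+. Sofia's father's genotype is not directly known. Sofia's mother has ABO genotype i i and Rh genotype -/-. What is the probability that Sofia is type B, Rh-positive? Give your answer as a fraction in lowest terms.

3/8

Sofia's father's ABO genotype from I^B i × I^B i: 1/4 I^B I^B, 1/2 I^B i, 1/4 i i.
Crossing each possibility with the mother i i and summing P(type B): 1/4·1 + 1/2·1/2 + 1/4·0 = 1/2.
Similarly for Rh via the father's Rh distribution: P(Rh+) = 3/4.
Independent loci: 1/2 × 3/4 = 3/8.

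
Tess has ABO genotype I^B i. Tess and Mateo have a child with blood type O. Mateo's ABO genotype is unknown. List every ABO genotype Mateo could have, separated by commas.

I^A i, I^B i, i i

For each candidate genotype of Mateo, check whether crossing it with I^B i can produce every observed child phenotype.
  I^A I^A → possible child types {A, AB} ✗
  I^A I^B → possible child types {A, B, AB} ✗
  I^A i → possible child types {O, A, B, AB} ✓
  I^B I^B → possible child types {B} ✗
  I^B i → possible child types {O, B} ✓
  i i → possible child types {O, B} ✓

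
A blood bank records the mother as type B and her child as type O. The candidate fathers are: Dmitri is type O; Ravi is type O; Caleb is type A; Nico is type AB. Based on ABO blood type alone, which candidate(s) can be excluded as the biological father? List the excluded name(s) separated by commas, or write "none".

A candidate is excluded only if no genotype consistent with his phenotype could produce a type O child with a type B mother.
Nico (type AB): no genotype consistent with that phenotype can produce a type-O child with a type-B mother.

Nico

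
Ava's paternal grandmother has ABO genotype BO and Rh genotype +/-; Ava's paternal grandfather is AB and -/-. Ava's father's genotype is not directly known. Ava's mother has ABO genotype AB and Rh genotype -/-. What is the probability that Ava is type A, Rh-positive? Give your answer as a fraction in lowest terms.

Ava's father's ABO genotype from BO × AB: 1/4 AB, 1/4 AO, 1/4 BB, 1/4 BO.
Crossing each possibility with the mother AB and summing P(type A): 1/4·1/4 + 1/4·1/2 + 1/4·0 + 1/4·1/4 = 1/4.
Similarly for Rh via the father's Rh distribution: P(Rh+) = 1/4.
Independent loci: 1/4 × 1/4 = 1/16.

1/16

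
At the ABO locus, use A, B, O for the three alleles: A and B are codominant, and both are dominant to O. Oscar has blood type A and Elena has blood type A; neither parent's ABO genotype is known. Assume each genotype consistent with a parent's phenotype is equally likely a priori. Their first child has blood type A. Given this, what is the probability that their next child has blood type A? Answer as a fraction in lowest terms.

Possible genotypes: Oscar ∈ {AA, AO}; Elena ∈ {AA, AO}.
Weight each parental genotype pair by prior × P(type-A child):
  AA × AA: posterior weight 4/15; P(next child type A) = 1.
  AA × AO: posterior weight 4/15; P(next child type A) = 1.
  AO × AA: posterior weight 4/15; P(next child type A) = 1.
  AO × AO: posterior weight 1/5; P(next child type A) = 3/4.
Weighted sum = 19/20.

19/20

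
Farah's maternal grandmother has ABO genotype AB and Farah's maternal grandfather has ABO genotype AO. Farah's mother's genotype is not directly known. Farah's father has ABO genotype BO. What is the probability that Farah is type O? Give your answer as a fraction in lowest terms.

Farah's mother's ABO genotype from AB × AO: 1/4 AA, 1/4 AB, 1/4 AO, 1/4 BO.
Crossing each possibility with the father BO and summing P(type O): 1/4·0 + 1/4·0 + 1/4·1/4 + 1/4·1/4 = 1/8.

1/8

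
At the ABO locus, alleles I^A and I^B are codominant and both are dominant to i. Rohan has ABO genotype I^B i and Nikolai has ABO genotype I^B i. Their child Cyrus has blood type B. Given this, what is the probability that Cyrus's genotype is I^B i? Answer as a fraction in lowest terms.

Cross I^B i × I^B i → 1/4 I^B I^B, 1/2 I^B i, 1/4 i i.
Type-B genotypes among offspring: I^B I^B (1/4), I^B i (1/2); total 3/4.
P(I^B i | type B) = (1/2) / (3/4) = 2/3.

2/3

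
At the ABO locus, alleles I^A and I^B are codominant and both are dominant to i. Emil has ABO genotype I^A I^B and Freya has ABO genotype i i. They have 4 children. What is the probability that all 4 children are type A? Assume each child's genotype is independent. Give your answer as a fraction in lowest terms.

1/16

ABO cross I^A I^B × i i → 1/2 A, 1/2 B.
So P(type A) = 1/2 per child.
All 4 independent: (1/2)^4 = 1/16.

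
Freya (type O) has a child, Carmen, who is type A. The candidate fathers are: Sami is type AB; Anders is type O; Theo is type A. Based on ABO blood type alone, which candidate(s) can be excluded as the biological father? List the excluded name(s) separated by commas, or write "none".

Anders

A candidate is excluded only if no genotype consistent with his phenotype could produce a type A child with a type O mother.
Anders (type O): no genotype consistent with that phenotype can produce a type-A child with a type-O mother.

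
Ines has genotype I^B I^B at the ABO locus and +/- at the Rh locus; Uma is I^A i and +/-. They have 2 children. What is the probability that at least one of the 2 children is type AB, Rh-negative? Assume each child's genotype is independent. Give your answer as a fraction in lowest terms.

15/64

ABO cross I^B I^B × I^A i → 1/2 B, 1/2 AB.
Rh cross +/- × +/- → 3/4 Rh+, 1/4 Rh-; so P(type AB, Rh-negative) = 1/2 × 1/4 = 1/8 per child.
P(none) = (7/8)^2 = 49/64; P(at least one) = 1 − 49/64 = 15/64.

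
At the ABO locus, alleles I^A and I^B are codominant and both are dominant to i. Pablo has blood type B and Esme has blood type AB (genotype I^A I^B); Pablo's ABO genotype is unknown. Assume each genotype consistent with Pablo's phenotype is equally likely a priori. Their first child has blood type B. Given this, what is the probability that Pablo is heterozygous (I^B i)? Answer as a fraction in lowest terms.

Possible genotypes: Pablo ∈ {I^B I^B, I^B i}; Esme ∈ {I^A I^B}.
Weight each parental genotype pair by prior × P(type-B child):
  I^B I^B × I^A I^B: posterior weight 1/2.
  I^B i × I^A I^B: posterior weight 1/2.
Sum the posterior weight over pairs where Pablo is I^B i: 1/2.

1/2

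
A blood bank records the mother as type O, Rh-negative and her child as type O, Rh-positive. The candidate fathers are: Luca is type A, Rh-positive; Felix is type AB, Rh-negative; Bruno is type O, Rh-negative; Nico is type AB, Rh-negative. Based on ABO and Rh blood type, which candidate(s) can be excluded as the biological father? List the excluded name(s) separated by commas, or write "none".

A candidate is excluded only if no genotype consistent with his phenotype could produce a type O, Rh-positive child with a type O, Rh-negative mother.
Felix (type AB, Rh-): no genotype consistent with that phenotype can produce a type-O Rh+ child with a type-O mother.
Bruno (type O, Rh-): no genotype consistent with that phenotype can produce a type-O Rh+ child with a type-O mother.
Nico (type AB, Rh-): no genotype consistent with that phenotype can produce a type-O Rh+ child with a type-O mother.

Felix, Bruno, Nico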